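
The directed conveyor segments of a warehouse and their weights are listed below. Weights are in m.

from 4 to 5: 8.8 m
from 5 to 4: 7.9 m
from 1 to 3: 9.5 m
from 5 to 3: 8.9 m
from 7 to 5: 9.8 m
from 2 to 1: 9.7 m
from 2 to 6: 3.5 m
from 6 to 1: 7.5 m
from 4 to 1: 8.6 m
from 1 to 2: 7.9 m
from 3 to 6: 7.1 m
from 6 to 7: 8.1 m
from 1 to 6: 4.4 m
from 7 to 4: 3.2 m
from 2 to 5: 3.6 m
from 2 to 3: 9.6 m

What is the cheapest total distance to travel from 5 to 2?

24.4 m

Settle nodes by increasing distance from 5:
5: 0
4: 7.9  (via 5)
3: 8.9  (via 5)
6: 16  (via 3)
1: 16.5  (via 4)
7: 24.1  (via 6)
2: 24.4  (via 1)
Shortest route: 5–4–1–2 = 24.4 m.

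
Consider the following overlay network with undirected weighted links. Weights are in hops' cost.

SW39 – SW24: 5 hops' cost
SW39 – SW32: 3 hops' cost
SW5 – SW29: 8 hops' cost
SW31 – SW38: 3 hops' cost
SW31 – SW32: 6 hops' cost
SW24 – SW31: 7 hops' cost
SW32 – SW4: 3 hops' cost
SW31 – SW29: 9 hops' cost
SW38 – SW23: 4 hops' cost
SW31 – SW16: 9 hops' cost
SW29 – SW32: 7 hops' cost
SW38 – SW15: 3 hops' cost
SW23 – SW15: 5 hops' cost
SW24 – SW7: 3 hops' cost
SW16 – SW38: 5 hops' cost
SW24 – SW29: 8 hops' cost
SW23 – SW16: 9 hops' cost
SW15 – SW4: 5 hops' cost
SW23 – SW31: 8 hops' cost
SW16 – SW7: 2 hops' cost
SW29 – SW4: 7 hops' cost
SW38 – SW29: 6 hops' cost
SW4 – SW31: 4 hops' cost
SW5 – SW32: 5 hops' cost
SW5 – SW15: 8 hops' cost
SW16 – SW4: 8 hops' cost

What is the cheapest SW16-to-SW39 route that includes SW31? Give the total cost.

Shortest SW16→SW31: SW16–SW38–SW31 = 8
Best SW31 to SW39: SW31–SW32–SW39 costing 9
Total via SW31: 8 + 9 = 17 hops' cost.

17 hops' cost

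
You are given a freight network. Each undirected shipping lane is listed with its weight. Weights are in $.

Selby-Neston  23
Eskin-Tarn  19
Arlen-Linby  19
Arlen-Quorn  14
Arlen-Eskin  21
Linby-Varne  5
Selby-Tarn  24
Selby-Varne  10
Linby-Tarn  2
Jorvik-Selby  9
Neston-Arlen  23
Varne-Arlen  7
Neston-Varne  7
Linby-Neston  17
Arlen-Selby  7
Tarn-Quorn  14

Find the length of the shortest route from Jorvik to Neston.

Candidate routes:
Jorvik → Selby → Arlen → Varne → Neston: 9+7+7+7 = 30
Jorvik → Selby → Neston: 9+23 = 32
Jorvik → Selby → Varne → Neston: 9+10+7 = 26
The minimum is $26 via Jorvik → Selby → Varne → Neston.

$26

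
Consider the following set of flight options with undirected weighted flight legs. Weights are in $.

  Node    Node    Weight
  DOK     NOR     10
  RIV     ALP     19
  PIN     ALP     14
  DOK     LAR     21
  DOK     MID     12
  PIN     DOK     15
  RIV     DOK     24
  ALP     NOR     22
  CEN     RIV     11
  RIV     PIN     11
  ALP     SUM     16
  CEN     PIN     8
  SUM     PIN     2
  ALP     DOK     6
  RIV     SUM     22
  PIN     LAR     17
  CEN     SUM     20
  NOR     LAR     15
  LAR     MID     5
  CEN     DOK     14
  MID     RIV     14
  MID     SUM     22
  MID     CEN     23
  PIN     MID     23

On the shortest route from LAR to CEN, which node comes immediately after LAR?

PIN

Candidate routes:
LAR → MID → DOK → CEN: 5+12+14 = 31
LAR → PIN → CEN: 17+8 = 25
LAR → MID → RIV → CEN: 5+14+11 = 30
LAR → MID → CEN: 5+23 = 28
Cheapest is LAR → PIN → CEN at $25.
So from LAR the first move is to PIN.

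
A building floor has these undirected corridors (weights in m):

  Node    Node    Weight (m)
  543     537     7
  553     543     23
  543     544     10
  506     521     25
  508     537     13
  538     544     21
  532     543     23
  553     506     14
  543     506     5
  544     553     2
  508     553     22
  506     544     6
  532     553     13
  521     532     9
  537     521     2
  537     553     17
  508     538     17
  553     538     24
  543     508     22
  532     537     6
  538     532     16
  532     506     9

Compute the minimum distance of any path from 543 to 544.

10 m

Enumerating some paths:
543 - 506 - 553 - 544: 5+14+2 = 21
543 - 506 - 544: 5+6 = 11
543 - 544: 10 = 10
Cheapest is 543 - 544 at 10 m.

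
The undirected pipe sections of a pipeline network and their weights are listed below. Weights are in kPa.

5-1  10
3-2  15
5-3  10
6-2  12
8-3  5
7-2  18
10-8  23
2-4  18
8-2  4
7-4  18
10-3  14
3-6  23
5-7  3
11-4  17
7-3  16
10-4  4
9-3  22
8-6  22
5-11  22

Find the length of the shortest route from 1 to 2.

Settle nodes by increasing distance from 1:
1: 0
5: 10  (via 1)
7: 13  (via 5)
3: 20  (via 5)
8: 25  (via 3)
2: 29  (via 8)
Shortest route: 1 → 5 → 3 → 8 → 2 = 29 kPa.

29 kPa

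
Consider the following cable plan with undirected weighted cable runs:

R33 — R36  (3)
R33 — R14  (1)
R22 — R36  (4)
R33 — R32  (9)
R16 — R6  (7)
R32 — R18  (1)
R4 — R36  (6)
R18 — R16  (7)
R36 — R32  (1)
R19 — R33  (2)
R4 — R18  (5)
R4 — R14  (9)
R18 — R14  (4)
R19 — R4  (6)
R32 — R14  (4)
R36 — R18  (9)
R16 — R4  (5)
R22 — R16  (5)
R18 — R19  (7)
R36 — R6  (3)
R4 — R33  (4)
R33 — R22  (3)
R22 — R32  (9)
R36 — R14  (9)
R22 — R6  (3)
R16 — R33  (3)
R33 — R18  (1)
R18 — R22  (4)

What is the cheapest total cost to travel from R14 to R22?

Running Dijkstra from R14:
R14: 0
R33: 1  (via R14)
R18: 2  (via R33)
R19: 3  (via R33)
R32: 3  (via R18)
R36: 4  (via R33)
R22: 4  (via R33)
Shortest route: R14–R33–R22 = 4.

4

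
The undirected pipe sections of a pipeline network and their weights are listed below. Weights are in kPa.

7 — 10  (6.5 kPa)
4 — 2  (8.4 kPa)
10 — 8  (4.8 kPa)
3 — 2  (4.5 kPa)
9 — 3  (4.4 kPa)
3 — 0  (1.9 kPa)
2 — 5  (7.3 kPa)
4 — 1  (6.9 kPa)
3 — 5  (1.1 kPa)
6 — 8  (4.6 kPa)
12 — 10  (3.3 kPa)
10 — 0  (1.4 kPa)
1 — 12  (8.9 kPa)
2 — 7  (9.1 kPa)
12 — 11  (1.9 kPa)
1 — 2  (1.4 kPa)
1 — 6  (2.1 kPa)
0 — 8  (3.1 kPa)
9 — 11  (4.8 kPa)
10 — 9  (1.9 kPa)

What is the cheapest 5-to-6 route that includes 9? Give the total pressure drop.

16.5 kPa

Shortest 5→9: 5–3–9 = 5.5
Shortest 9→6: 9–10–0–8–6 = 11
Total via 9: 5.5 + 11 = 16.5 kPa.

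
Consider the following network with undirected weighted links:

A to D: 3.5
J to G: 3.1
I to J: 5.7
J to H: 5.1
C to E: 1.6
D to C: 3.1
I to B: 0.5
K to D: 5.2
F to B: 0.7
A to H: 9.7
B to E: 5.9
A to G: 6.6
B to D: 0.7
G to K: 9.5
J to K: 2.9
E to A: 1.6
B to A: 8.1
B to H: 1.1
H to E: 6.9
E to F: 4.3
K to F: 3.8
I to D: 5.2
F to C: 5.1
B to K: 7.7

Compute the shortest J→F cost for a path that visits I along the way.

6.9

Best J to I: J–I costing 5.7
Best I to F: I–B–F costing 1.2
Total via I: 5.7 + 1.2 = 6.9.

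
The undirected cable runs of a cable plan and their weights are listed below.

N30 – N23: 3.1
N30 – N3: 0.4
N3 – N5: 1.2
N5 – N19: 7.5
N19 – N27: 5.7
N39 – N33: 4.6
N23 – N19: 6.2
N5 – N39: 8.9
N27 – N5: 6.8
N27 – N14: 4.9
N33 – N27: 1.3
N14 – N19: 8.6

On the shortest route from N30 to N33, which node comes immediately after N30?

Enumerating some paths:
N30 → N3 → N5 → N27 → N33: 0.4+1.2+6.8+1.3 = 9.7
N30 → N3 → N5 → N19 → N27 → N33: 0.4+1.2+7.5+5.7+1.3 = 16.1
N30 → N3 → N5 → N39 → N33: 0.4+1.2+8.9+4.6 = 15.1
The minimum is 9.7 via N30 → N3 → N5 → N27 → N33.
So from N30 the first move is to N3.

N3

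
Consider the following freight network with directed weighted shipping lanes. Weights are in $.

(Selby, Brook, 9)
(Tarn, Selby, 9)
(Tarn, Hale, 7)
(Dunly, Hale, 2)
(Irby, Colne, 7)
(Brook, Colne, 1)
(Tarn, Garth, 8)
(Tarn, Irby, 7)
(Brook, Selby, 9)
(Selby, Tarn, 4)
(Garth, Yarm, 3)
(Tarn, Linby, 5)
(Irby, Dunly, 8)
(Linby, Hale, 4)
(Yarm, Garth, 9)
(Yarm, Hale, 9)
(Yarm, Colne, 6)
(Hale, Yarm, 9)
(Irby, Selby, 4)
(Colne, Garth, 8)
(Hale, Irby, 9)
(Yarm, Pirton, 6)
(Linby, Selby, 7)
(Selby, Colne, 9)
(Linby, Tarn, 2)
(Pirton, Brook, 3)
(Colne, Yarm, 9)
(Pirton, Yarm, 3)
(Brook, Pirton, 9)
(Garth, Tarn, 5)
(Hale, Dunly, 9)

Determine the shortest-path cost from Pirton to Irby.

$21

Settle nodes by increasing distance from Pirton:
Pirton: 0
Brook: 3  (via Pirton)
Yarm: 3  (via Pirton)
Colne: 4  (via Brook)
Selby: 12  (via Brook)
Garth: 12  (via Yarm)
Hale: 12  (via Yarm)
Tarn: 16  (via Selby)
Linby: 21  (via Tarn)
Irby: 21  (via Hale)
Shortest route: Pirton → Yarm → Hale → Irby = $21.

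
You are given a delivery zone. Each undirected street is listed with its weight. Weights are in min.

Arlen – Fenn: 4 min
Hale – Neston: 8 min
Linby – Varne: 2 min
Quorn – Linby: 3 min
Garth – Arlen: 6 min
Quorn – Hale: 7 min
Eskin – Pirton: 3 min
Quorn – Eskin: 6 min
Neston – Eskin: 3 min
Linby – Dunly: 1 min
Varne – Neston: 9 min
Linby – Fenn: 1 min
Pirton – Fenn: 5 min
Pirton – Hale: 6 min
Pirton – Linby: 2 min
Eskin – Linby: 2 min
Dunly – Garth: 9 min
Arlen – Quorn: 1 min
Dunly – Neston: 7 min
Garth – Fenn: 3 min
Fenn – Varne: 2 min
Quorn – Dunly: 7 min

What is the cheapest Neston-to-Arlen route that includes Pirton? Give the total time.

12 min

Shortest Neston→Pirton: Neston–Eskin–Pirton = 6
Shortest Pirton→Arlen: Pirton–Linby–Quorn–Arlen = 6
Total via Pirton: 6 + 6 = 12 min.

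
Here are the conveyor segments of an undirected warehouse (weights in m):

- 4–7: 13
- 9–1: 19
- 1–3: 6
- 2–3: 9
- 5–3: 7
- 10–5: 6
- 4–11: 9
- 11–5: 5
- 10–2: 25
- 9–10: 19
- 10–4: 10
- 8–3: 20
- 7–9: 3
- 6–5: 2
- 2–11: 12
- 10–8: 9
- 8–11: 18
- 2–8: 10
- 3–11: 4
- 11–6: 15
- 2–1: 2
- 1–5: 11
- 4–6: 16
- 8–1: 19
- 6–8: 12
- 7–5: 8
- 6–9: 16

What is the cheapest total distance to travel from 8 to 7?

22 m

Compare a few routes:
8–10–5–7: 9+6+8 = 23
8–6–5–7: 12+2+8 = 22
Cheapest is 8–6–5–7 at 22 m.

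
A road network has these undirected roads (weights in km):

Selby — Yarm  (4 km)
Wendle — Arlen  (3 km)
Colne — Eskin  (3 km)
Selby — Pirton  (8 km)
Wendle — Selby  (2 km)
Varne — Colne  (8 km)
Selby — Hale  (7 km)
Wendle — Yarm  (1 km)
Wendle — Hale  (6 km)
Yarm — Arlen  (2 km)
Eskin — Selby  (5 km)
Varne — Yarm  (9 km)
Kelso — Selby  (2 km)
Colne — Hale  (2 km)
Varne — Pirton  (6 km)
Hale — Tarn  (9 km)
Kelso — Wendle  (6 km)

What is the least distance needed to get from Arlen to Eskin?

10 km

Shortest distances from Arlen:
Arlen: 0
Yarm: 2  (via Arlen)
Wendle: 3  (via Arlen)
Selby: 5  (via Wendle)
Kelso: 7  (via Selby)
Hale: 9  (via Wendle)
Eskin: 10  (via Selby)
Shortest route: Arlen–Wendle–Selby–Eskin = 10 km.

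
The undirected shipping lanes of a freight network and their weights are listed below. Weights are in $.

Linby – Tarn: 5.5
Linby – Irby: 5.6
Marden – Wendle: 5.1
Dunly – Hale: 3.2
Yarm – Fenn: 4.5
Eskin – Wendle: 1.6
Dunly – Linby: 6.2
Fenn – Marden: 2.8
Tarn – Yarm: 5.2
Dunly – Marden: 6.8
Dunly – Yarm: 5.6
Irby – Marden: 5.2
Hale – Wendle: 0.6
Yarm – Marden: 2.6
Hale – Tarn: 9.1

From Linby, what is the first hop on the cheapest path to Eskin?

Dunly

Enumerating some paths:
Linby → Dunly → Hale → Wendle → Eskin: 6.2+3.2+0.6+1.6 = 11.6
Linby → Irby → Marden → Wendle → Eskin: 5.6+5.2+5.1+1.6 = 17.5
Linby → Tarn → Hale → Wendle → Eskin: 5.5+9.1+0.6+1.6 = 16.8
Cheapest is Linby → Dunly → Hale → Wendle → Eskin at $11.6.
So from Linby the first move is to Dunly.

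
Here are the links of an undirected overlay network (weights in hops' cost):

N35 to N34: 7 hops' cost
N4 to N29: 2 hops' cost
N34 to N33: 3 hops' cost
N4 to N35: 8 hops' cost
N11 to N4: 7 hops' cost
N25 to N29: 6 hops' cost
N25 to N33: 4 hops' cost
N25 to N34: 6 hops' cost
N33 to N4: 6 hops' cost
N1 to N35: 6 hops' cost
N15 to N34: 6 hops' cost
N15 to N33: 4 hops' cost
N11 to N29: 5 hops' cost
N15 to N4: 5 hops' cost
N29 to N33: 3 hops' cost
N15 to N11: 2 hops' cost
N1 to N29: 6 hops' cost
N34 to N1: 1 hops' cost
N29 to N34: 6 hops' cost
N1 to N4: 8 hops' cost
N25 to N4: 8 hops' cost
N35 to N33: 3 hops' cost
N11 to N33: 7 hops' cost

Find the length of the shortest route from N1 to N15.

Enumerating some paths:
N1 → N34 → N15: 1+6 = 7
N1 → N34 → N33 → N15: 1+3+4 = 8
N1 → N4 → N15: 8+5 = 13
N1 → N35 → N33 → N15: 6+3+4 = 13
The minimum is 7 hops' cost via N1 → N34 → N15.

7 hops' cost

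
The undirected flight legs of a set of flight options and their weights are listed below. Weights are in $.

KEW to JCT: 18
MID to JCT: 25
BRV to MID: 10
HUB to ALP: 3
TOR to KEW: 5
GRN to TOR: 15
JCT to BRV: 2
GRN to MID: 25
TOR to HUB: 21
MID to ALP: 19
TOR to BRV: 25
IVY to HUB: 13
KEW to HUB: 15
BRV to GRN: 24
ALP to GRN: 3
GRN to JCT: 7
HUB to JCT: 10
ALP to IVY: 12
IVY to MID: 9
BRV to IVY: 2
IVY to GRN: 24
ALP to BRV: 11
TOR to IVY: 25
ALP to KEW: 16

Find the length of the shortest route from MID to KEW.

$30

Running Dijkstra from MID:
MID: 0
IVY: 9  (via MID)
BRV: 10  (via MID)
JCT: 12  (via BRV)
GRN: 19  (via JCT)
ALP: 19  (via MID)
HUB: 22  (via IVY)
KEW: 30  (via JCT)
Shortest route: MID–BRV–JCT–KEW = $30.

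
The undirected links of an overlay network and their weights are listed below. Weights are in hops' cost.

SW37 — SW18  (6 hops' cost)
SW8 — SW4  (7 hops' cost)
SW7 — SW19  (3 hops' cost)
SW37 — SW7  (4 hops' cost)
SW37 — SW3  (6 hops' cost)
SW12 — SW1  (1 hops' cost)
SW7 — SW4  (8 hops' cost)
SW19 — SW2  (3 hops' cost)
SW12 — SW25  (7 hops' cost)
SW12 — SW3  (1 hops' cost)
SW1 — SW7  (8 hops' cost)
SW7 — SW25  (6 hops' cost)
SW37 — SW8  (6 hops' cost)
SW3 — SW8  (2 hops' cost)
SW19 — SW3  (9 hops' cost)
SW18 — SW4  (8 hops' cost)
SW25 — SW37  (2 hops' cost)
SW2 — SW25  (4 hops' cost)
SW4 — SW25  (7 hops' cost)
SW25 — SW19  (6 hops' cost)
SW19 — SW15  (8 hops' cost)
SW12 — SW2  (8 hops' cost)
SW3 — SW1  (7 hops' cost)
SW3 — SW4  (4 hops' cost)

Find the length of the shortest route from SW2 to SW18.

12 hops' cost

Settle nodes by increasing distance from SW2:
SW2: 0
SW19: 3  (via SW2)
SW25: 4  (via SW2)
SW37: 6  (via SW25)
SW7: 6  (via SW19)
SW12: 8  (via SW2)
SW1: 9  (via SW12)
SW3: 9  (via SW12)
SW8: 11  (via SW3)
SW15: 11  (via SW19)
SW4: 11  (via SW25)
SW18: 12  (via SW37)
Shortest route: SW2–SW25–SW37–SW18 = 12 hops' cost.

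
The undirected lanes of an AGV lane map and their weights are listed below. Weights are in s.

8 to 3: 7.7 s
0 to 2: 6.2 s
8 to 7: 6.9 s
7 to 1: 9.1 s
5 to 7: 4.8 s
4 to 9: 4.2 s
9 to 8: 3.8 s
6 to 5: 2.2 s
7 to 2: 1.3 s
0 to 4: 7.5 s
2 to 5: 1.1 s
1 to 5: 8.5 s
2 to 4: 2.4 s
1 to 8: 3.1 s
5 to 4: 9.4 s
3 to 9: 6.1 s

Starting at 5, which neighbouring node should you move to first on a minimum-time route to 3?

2

Candidate routes:
5–2–4–9–3: 1.1+2.4+4.2+6.1 = 13.8
5–2–7–8–9–3: 1.1+1.3+6.9+3.8+6.1 = 19.2
5–7–2–4–9–3: 4.8+1.3+2.4+4.2+6.1 = 18.8
5–2–7–8–3: 1.1+1.3+6.9+7.7 = 17
Cheapest is 5–2–4–9–3 at 13.8 s.
So from 5 the first move is to 2.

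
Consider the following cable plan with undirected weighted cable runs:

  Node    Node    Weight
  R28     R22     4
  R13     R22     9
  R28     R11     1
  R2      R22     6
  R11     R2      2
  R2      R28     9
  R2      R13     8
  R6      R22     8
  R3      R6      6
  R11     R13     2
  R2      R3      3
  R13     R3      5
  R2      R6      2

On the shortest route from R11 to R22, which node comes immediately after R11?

R28

Candidate routes:
R11 - R28 - R22: 1+4 = 5
R11 - R2 - R22: 2+6 = 8
The minimum is 5 via R11 - R28 - R22.
So from R11 the first move is to R28.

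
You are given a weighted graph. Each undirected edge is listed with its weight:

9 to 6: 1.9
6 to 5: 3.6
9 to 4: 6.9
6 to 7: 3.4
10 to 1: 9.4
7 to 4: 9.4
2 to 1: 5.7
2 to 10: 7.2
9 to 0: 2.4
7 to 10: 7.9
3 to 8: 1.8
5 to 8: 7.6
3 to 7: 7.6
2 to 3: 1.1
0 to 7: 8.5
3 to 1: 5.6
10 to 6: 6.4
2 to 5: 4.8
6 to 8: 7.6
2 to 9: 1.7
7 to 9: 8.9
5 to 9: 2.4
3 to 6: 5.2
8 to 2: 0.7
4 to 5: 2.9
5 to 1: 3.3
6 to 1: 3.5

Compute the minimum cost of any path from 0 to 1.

7.8

Shortest distances from 0:
0: 0
9: 2.4  (via 0)
2: 4.1  (via 9)
6: 4.3  (via 9)
5: 4.8  (via 9)
8: 4.8  (via 2)
3: 5.2  (via 2)
4: 7.7  (via 5)
7: 7.7  (via 6)
1: 7.8  (via 6)
Shortest route: 0–9–6–1 = 7.8.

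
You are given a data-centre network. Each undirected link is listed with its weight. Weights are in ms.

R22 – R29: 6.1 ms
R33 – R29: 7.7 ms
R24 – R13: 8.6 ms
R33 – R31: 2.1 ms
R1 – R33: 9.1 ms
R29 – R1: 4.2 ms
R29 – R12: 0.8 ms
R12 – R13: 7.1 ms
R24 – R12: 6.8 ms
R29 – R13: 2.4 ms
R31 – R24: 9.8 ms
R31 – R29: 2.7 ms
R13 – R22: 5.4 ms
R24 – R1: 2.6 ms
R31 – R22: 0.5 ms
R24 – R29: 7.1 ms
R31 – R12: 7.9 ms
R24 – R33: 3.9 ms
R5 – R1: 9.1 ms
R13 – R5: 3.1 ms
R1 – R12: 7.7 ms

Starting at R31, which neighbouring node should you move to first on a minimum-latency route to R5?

Candidate routes:
R31 → R22 → R29 → R13 → R5: 0.5+6.1+2.4+3.1 = 12.1
R31 → R29 → R13 → R5: 2.7+2.4+3.1 = 8.2
R31 → R29 → R12 → R13 → R5: 2.7+0.8+7.1+3.1 = 13.7
R31 → R22 → R13 → R5: 0.5+5.4+3.1 = 9
The minimum is 8.2 ms via R31 → R29 → R13 → R5.
So from R31 the first move is to R29.

R29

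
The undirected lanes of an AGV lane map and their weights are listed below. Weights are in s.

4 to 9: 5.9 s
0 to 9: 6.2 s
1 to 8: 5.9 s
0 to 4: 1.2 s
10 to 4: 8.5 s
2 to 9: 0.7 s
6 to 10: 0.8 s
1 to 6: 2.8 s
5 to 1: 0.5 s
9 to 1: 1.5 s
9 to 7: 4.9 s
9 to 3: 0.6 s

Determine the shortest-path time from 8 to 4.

13.3 s

Shortest distances from 8:
8: 0
1: 5.9  (via 8)
5: 6.4  (via 1)
9: 7.4  (via 1)
3: 8  (via 9)
2: 8.1  (via 9)
6: 8.7  (via 1)
10: 9.5  (via 6)
7: 12.3  (via 9)
4: 13.3  (via 9)
Shortest route: 8–1–9–4 = 13.3 s.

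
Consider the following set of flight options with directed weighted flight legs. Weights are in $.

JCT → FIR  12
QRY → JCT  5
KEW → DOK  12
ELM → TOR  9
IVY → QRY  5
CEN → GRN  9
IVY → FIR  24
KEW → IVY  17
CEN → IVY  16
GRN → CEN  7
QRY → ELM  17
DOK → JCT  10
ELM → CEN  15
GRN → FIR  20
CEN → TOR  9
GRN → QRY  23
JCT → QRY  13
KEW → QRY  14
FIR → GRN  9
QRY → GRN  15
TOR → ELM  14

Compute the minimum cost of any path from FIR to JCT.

Compare a few routes:
FIR - GRN - CEN - IVY - QRY - JCT: 9+7+16+5+5 = 42
FIR - GRN - QRY - JCT: 9+23+5 = 37
The minimum is $37 via FIR - GRN - QRY - JCT.

$37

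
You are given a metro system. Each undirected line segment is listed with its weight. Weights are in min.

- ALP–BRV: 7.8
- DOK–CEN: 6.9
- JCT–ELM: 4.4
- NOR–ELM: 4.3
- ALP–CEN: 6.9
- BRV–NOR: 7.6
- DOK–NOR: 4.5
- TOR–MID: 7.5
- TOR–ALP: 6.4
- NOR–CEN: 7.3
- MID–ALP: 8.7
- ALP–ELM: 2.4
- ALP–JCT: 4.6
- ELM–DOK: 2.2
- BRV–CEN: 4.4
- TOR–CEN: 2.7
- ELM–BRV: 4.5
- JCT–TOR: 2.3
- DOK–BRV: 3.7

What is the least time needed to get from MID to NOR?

Enumerating some paths:
MID - ALP - ELM - NOR: 8.7+2.4+4.3 = 15.4
MID - TOR - CEN - NOR: 7.5+2.7+7.3 = 17.5
MID - ALP - ELM - DOK - NOR: 8.7+2.4+2.2+4.5 = 17.8
The minimum is 15.4 min via MID - ALP - ELM - NOR.

15.4 min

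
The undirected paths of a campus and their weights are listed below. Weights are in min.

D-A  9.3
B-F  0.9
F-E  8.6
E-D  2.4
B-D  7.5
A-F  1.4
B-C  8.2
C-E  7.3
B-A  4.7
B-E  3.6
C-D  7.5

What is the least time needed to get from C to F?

9.1 min

Settle nodes by increasing distance from C:
C: 0
E: 7.3  (via C)
D: 7.5  (via C)
B: 8.2  (via C)
F: 9.1  (via B)
Shortest route: C → B → F = 9.1 min.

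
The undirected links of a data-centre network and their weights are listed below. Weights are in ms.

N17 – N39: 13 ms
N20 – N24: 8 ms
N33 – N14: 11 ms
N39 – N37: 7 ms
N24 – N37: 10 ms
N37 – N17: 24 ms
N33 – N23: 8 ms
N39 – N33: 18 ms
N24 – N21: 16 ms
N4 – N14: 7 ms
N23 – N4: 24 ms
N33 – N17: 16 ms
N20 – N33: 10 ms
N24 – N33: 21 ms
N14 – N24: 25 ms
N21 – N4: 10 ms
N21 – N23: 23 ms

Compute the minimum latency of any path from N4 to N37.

36 ms

Enumerating some paths:
N4 - N21 - N24 - N37: 10+16+10 = 36
N4 - N14 - N24 - N37: 7+25+10 = 42
N4 - N14 - N33 - N39 - N37: 7+11+18+7 = 43
N4 - N14 - N33 - N20 - N24 - N37: 7+11+10+8+10 = 46
The minimum is 36 ms via N4 - N21 - N24 - N37.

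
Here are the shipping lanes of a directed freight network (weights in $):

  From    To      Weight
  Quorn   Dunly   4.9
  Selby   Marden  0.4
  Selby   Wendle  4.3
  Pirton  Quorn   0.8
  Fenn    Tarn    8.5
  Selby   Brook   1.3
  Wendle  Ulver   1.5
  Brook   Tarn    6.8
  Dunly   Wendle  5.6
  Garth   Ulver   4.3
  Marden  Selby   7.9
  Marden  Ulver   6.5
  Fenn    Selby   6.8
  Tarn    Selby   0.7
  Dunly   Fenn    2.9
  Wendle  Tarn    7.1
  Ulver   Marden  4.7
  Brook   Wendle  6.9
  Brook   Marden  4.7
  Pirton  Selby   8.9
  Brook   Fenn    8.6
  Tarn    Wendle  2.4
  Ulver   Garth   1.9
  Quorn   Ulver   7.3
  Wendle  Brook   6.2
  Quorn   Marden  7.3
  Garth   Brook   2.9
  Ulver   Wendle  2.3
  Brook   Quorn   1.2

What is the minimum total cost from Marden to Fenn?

$17.8

Running Dijkstra from Marden:
Marden: 0
Ulver: 6.5  (via Marden)
Selby: 7.9  (via Marden)
Garth: 8.4  (via Ulver)
Wendle: 8.8  (via Ulver)
Brook: 9.2  (via Selby)
Quorn: 10.4  (via Brook)
Dunly: 15.3  (via Quorn)
Tarn: 15.9  (via Wendle)
Fenn: 17.8  (via Brook)
Shortest route: Marden → Selby → Brook → Fenn = $17.8.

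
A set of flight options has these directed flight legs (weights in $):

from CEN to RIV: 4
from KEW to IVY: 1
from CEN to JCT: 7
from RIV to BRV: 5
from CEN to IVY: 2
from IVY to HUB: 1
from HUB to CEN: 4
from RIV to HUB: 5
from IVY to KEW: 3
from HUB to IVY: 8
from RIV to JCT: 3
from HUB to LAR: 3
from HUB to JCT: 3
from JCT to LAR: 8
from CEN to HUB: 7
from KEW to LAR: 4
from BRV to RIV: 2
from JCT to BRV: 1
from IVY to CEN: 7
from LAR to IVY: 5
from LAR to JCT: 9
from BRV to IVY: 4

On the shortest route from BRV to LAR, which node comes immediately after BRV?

Enumerating some paths:
BRV - RIV - JCT - LAR: 2+3+8 = 13
BRV - IVY - KEW - LAR: 4+3+4 = 11
BRV - RIV - HUB - LAR: 2+5+3 = 10
BRV - IVY - HUB - LAR: 4+1+3 = 8
Cheapest is BRV - IVY - HUB - LAR at $8.
So from BRV the first move is to IVY.

IVY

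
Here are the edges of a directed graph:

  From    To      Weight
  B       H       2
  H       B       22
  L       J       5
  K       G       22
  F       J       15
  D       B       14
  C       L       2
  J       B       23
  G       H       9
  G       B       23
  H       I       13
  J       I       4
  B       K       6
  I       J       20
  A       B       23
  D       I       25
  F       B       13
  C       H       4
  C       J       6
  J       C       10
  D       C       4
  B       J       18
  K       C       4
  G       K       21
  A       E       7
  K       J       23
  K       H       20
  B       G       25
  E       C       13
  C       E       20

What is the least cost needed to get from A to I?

30

Settle nodes by increasing distance from A:
A: 0
E: 7  (via A)
C: 20  (via E)
L: 22  (via C)
B: 23  (via A)
H: 24  (via C)
J: 26  (via C)
K: 29  (via B)
I: 30  (via J)
Shortest route: A–E–C–J–I = 30.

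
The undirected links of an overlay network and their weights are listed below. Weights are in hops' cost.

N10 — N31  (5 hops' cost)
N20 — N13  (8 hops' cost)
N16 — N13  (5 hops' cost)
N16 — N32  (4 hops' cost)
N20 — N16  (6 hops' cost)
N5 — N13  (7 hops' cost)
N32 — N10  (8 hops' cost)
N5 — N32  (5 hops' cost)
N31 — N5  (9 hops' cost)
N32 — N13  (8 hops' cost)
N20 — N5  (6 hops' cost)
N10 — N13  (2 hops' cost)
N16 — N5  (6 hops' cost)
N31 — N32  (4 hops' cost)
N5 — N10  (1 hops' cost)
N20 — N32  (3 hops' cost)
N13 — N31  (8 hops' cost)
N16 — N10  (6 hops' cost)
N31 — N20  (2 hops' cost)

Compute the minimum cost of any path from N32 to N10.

Shortest distances from N32:
N32: 0
N20: 3  (via N32)
N16: 4  (via N32)
N31: 4  (via N32)
N5: 5  (via N32)
N10: 6  (via N5)
Shortest route: N32 → N5 → N10 = 6 hops' cost.

6 hops' cost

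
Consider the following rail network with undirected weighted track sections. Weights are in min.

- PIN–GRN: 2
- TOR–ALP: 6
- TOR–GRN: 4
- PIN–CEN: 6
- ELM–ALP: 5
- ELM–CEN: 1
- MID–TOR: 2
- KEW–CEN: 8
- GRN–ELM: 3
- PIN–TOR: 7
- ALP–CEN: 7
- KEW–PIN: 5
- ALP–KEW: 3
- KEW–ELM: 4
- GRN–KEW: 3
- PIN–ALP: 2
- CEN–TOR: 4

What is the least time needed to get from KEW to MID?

Compare a few routes:
KEW–ELM–CEN–TOR–MID: 4+1+4+2 = 11
KEW–GRN–TOR–MID: 3+4+2 = 9
KEW–ALP–TOR–MID: 3+6+2 = 11
The minimum is 9 min via KEW–GRN–TOR–MID.

9 min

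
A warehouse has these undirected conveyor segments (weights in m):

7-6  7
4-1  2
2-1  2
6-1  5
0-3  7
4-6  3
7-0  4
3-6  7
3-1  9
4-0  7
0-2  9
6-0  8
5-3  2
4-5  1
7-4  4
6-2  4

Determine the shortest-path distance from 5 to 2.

5 m

Shortest distances from 5:
5: 0
4: 1  (via 5)
3: 2  (via 5)
1: 3  (via 4)
6: 4  (via 4)
2: 5  (via 1)
Shortest route: 5–4–1–2 = 5 m.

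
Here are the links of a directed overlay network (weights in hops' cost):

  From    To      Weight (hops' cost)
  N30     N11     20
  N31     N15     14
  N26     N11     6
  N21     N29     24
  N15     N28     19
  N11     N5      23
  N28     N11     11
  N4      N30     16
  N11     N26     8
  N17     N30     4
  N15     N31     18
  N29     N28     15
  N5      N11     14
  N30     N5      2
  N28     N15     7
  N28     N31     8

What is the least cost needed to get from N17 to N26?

28 hops' cost

Enumerating some paths:
N17 - N30 - N11 - N26: 4+20+8 = 32
N17 - N30 - N5 - N11 - N26: 4+2+14+8 = 28
The minimum is 28 hops' cost via N17 - N30 - N5 - N11 - N26.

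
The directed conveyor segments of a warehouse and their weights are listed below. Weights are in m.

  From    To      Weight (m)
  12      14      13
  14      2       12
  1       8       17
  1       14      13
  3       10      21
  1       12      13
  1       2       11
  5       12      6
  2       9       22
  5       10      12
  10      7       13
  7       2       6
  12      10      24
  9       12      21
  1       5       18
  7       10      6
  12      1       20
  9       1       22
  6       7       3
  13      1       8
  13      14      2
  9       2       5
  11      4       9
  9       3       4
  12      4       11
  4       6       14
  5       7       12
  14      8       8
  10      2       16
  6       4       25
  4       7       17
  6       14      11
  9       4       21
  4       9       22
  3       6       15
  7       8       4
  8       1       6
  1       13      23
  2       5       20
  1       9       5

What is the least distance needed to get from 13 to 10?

38 m

Running Dijkstra from 13:
13: 0
14: 2  (via 13)
1: 8  (via 13)
8: 10  (via 14)
9: 13  (via 1)
2: 14  (via 14)
3: 17  (via 9)
12: 21  (via 1)
5: 26  (via 1)
4: 32  (via 12)
6: 32  (via 3)
7: 35  (via 6)
10: 38  (via 3)
Shortest route: 13 → 1 → 9 → 3 → 10 = 38 m.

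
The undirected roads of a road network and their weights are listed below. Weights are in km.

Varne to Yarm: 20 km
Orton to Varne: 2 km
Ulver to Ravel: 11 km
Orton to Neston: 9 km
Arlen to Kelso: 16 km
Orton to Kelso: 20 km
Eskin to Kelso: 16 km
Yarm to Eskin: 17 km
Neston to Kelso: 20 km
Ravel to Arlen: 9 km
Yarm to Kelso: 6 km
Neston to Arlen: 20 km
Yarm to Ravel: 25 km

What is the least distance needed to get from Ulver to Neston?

Candidate routes:
Ulver–Ravel–Arlen–Kelso–Orton–Neston: 11+9+16+20+9 = 65
Ulver–Ravel–Arlen–Neston: 11+9+20 = 40
Ulver–Ravel–Arlen–Kelso–Neston: 11+9+16+20 = 56
Ulver–Ravel–Yarm–Kelso–Neston: 11+25+6+20 = 62
Cheapest is Ulver–Ravel–Arlen–Neston at 40 km.

40 km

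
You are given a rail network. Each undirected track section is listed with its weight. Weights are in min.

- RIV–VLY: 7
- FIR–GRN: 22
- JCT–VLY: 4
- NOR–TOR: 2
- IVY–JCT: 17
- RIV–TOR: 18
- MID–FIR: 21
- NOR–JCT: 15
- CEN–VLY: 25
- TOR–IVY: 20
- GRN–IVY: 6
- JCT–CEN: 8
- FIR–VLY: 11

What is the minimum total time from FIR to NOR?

Candidate routes:
FIR → VLY → JCT → NOR: 11+4+15 = 30
FIR → GRN → IVY → TOR → NOR: 22+6+20+2 = 50
FIR → VLY → RIV → TOR → NOR: 11+7+18+2 = 38
Cheapest is FIR → VLY → JCT → NOR at 30 min.

30 min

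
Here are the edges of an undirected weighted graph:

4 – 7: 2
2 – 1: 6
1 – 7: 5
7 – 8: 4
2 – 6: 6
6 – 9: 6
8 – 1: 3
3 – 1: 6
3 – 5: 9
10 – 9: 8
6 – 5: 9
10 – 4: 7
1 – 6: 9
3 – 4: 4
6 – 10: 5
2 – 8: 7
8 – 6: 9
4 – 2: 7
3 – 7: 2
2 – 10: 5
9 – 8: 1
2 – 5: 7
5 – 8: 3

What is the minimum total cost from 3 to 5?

Shortest distances from 3:
3: 0
7: 2  (via 3)
4: 4  (via 3)
1: 6  (via 3)
8: 6  (via 7)
9: 7  (via 8)
5: 9  (via 3)
Shortest route: 3 → 5 = 9.

9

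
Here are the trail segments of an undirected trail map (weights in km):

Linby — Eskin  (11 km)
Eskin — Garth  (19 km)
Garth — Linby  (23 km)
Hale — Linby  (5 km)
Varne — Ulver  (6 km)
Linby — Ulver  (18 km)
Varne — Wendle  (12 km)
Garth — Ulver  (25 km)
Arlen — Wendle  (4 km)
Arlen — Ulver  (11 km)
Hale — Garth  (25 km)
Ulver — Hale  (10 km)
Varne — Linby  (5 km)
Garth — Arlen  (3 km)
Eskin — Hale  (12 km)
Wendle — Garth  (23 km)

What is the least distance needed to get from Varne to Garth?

Running Dijkstra from Varne:
Varne: 0
Linby: 5  (via Varne)
Ulver: 6  (via Varne)
Hale: 10  (via Linby)
Wendle: 12  (via Varne)
Arlen: 16  (via Wendle)
Eskin: 16  (via Linby)
Garth: 19  (via Arlen)
Shortest route: Varne → Wendle → Arlen → Garth = 19 km.

19 km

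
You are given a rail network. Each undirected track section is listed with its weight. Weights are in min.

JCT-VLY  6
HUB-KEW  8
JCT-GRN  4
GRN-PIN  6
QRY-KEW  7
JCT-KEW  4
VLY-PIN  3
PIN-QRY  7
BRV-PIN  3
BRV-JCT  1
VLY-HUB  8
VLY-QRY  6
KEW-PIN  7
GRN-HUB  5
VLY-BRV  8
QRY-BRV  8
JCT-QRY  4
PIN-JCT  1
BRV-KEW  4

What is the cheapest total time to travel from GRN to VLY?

Settle nodes by increasing distance from GRN:
GRN: 0
JCT: 4  (via GRN)
HUB: 5  (via GRN)
BRV: 5  (via JCT)
PIN: 5  (via JCT)
QRY: 8  (via JCT)
KEW: 8  (via JCT)
VLY: 8  (via PIN)
Shortest route: GRN → JCT → PIN → VLY = 8 min.

8 min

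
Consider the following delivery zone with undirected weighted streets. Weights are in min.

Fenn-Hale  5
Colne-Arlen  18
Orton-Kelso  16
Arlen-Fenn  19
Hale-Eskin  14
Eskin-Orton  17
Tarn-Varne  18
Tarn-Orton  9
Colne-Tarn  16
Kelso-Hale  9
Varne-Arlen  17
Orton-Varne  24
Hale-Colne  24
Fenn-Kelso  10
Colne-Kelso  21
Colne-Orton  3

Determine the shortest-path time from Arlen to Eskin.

38 min

Candidate routes:
Arlen - Fenn - Kelso - Hale - Eskin: 19+10+9+14 = 52
Arlen - Colne - Hale - Eskin: 18+24+14 = 56
Arlen - Colne - Orton - Eskin: 18+3+17 = 38
Arlen - Varne - Orton - Eskin: 17+24+17 = 58
The minimum is 38 min via Arlen - Colne - Orton - Eskin.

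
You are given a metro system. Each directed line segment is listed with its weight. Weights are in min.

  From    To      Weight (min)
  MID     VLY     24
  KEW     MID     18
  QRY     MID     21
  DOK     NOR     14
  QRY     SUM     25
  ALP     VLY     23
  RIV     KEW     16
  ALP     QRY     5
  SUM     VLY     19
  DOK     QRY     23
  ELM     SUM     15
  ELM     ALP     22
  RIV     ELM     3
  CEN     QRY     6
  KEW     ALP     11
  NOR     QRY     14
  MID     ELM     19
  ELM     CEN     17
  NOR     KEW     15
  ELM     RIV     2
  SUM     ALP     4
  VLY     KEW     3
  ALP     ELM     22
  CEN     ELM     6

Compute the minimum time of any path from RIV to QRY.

26 min

Enumerating some paths:
RIV - KEW - ALP - QRY: 16+11+5 = 32
RIV - ELM - CEN - QRY: 3+17+6 = 26
RIV - ELM - SUM - ALP - QRY: 3+15+4+5 = 27
RIV - ELM - ALP - QRY: 3+22+5 = 30
The minimum is 26 min via RIV - ELM - CEN - QRY.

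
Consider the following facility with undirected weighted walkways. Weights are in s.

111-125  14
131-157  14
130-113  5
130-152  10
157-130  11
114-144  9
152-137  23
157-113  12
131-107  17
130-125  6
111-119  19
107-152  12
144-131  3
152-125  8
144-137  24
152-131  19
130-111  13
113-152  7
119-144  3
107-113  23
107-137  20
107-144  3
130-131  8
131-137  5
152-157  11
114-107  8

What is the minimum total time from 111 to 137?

26 s

Settle nodes by increasing distance from 111:
111: 0
130: 13  (via 111)
125: 14  (via 111)
113: 18  (via 130)
119: 19  (via 111)
131: 21  (via 130)
152: 22  (via 125)
144: 22  (via 119)
157: 24  (via 130)
107: 25  (via 144)
137: 26  (via 131)
Shortest route: 111–130–131–137 = 26 s.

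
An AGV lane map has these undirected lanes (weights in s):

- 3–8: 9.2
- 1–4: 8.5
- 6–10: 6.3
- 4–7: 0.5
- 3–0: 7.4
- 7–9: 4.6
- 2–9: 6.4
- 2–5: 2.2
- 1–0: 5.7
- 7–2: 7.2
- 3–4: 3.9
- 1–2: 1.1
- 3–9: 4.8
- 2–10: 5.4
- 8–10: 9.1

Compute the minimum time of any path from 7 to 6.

Settle nodes by increasing distance from 7:
7: 0
4: 0.5  (via 7)
3: 4.4  (via 4)
9: 4.6  (via 7)
2: 7.2  (via 7)
1: 8.3  (via 2)
5: 9.4  (via 2)
0: 11.8  (via 3)
10: 12.6  (via 2)
8: 13.6  (via 3)
6: 18.9  (via 10)
Shortest route: 7–2–10–6 = 18.9 s.

18.9 s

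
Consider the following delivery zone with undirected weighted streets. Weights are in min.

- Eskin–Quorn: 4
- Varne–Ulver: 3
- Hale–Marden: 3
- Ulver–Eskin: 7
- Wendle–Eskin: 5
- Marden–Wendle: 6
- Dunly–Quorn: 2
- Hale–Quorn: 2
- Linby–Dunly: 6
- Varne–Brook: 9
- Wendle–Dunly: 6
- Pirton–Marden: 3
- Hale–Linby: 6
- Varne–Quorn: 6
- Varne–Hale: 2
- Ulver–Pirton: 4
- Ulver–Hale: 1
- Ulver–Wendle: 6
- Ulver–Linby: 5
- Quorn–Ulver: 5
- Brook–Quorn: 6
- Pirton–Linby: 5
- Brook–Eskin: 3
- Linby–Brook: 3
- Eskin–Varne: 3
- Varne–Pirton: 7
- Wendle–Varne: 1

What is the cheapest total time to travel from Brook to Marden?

11 min

Enumerating some paths:
Brook - Quorn - Hale - Marden: 6+2+3 = 11
Brook - Linby - Ulver - Hale - Marden: 3+5+1+3 = 12
Brook - Linby - Hale - Marden: 3+6+3 = 12
The minimum is 11 min via Brook - Quorn - Hale - Marden.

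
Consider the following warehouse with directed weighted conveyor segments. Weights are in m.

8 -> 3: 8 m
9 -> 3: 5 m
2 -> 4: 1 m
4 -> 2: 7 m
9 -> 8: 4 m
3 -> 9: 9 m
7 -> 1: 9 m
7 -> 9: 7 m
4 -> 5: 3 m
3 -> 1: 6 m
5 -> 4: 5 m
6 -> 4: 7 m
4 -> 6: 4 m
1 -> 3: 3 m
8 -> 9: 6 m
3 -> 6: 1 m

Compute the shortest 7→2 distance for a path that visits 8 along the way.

Shortest 7→8: 7–9–8 = 11
Best 8 to 2: 8–3–6–4–2 costing 23
Total via 8: 11 + 23 = 34 m.

34 m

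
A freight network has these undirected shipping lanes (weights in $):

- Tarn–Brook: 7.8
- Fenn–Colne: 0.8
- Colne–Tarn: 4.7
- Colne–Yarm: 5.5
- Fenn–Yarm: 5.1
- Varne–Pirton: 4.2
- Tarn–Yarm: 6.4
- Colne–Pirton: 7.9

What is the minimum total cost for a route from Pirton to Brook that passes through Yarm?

Best Pirton to Yarm: Pirton–Colne–Yarm costing 13.4
Shortest Yarm→Brook: Yarm–Tarn–Brook = 14.2
Total via Yarm: 13.4 + 14.2 = $27.6.

$27.6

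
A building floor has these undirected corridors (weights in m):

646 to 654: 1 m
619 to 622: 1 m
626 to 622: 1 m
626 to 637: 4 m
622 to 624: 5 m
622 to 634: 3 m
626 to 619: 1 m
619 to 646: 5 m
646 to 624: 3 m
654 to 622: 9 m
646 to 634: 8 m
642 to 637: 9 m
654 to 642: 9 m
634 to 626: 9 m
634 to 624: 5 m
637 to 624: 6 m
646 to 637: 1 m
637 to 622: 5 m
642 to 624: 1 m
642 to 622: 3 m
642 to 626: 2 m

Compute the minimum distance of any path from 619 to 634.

4 m

Candidate routes:
619–626–642–624–634: 1+2+1+5 = 9
619–622–634: 1+3 = 4
619–626–622–634: 1+1+3 = 5
The minimum is 4 m via 619–622–634.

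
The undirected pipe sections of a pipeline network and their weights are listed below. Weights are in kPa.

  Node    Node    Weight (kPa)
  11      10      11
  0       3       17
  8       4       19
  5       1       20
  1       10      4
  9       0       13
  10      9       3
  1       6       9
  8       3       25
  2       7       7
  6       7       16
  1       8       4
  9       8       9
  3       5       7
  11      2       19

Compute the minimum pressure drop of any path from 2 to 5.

52 kPa

Settle nodes by increasing distance from 2:
2: 0
7: 7  (via 2)
11: 19  (via 2)
6: 23  (via 7)
10: 30  (via 11)
1: 32  (via 6)
9: 33  (via 10)
8: 36  (via 1)
0: 46  (via 9)
5: 52  (via 1)
Shortest route: 2 → 7 → 6 → 1 → 5 = 52 kPa.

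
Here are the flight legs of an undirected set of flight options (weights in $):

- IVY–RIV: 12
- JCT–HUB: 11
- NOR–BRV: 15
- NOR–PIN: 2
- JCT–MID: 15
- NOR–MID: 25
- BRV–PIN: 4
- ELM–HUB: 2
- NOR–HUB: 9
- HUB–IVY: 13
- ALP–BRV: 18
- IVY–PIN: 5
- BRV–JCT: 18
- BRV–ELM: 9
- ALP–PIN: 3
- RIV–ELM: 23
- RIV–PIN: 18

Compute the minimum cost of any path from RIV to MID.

Settle nodes by increasing distance from RIV:
RIV: 0
IVY: 12  (via RIV)
PIN: 17  (via IVY)
NOR: 19  (via PIN)
ALP: 20  (via PIN)
BRV: 21  (via PIN)
ELM: 23  (via RIV)
HUB: 25  (via IVY)
JCT: 36  (via HUB)
MID: 44  (via NOR)
Shortest route: RIV → IVY → PIN → NOR → MID = $44.

$44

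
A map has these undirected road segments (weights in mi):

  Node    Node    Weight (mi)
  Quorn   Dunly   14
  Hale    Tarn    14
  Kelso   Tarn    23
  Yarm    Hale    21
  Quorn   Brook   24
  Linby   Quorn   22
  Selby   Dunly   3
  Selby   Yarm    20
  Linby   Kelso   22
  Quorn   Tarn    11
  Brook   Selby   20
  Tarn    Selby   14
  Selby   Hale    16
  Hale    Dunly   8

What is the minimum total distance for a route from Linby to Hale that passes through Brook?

Best Linby to Brook: Linby–Quorn–Brook costing 46
Shortest Brook→Hale: Brook–Selby–Dunly–Hale = 31
Total via Brook: 46 + 31 = 77 mi.

77 mi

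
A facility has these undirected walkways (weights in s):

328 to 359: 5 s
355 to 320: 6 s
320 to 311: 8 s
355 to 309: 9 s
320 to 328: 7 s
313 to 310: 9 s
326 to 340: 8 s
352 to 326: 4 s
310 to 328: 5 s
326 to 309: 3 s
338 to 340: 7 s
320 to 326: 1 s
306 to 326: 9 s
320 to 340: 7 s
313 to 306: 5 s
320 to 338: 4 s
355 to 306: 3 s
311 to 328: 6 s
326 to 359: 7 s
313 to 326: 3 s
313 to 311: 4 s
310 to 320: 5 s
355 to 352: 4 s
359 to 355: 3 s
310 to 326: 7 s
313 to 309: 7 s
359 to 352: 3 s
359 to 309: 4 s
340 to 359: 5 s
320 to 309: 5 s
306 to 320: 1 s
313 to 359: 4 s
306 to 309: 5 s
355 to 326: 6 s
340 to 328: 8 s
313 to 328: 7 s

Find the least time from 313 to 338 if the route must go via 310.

18 s

Best 313 to 310: 313 → 310 costing 9
Best 310 to 338: 310 → 320 → 338 costing 9
Total via 310: 9 + 9 = 18 s.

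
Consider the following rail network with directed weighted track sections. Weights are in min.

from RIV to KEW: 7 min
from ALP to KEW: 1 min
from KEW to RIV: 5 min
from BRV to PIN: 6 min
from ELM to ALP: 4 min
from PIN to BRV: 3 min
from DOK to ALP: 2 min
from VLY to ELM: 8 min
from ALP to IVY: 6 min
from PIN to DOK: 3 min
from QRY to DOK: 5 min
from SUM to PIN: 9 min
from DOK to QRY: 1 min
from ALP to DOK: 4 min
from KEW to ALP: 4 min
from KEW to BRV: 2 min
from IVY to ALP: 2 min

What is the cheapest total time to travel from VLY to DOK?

Settle nodes by increasing distance from VLY:
VLY: 0
ELM: 8  (via VLY)
ALP: 12  (via ELM)
KEW: 13  (via ALP)
BRV: 15  (via KEW)
DOK: 16  (via ALP)
Shortest route: VLY → ELM → ALP → DOK = 16 min.

16 min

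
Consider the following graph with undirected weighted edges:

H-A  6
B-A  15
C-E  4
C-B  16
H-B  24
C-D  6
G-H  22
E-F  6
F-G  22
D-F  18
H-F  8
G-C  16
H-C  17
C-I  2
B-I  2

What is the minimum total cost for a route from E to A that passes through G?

Best E to G: E → C → G costing 20
Best G to A: G → H → A costing 28
Total via G: 20 + 28 = 48.

48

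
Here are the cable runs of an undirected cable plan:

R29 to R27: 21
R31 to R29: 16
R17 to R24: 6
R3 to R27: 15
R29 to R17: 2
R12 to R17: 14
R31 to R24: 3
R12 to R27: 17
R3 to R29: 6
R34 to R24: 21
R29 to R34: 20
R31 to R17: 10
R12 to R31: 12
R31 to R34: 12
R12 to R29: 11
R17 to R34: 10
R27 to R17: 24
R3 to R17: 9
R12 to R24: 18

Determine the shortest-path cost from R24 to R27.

29

Candidate routes:
R24 - R17 - R29 - R27: 6+2+21 = 29
R24 - R17 - R27: 6+24 = 30
Cheapest is R24 - R17 - R29 - R27 at 29.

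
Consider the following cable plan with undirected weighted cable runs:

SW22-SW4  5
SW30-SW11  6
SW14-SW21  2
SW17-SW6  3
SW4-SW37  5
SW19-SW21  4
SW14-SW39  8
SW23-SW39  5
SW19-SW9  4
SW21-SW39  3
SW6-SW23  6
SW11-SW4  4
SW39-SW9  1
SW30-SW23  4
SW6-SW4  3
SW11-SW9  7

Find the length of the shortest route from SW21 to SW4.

15

Enumerating some paths:
SW21–SW39–SW9–SW11–SW4: 3+1+7+4 = 15
SW21–SW39–SW23–SW6–SW4: 3+5+6+3 = 17
The minimum is 15 via SW21–SW39–SW9–SW11–SW4.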